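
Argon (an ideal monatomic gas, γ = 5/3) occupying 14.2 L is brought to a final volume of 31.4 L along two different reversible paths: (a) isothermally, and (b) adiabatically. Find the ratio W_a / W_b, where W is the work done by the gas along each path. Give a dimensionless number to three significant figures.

W_a / W_b ≈ 1.29

Path (a) isothermal: W = P₁V₁ ln(V₂/V₁) → W_a/(P₁V₁) = 0.7936.
Path (b) adiabatic: W = P₁V₁(1 − (V₁/V₂)^(γ−1))/(γ−1) → W_b/(P₁V₁) = 0.6162.
W_a / W_b = 0.7936 / 0.6162 = 1.288.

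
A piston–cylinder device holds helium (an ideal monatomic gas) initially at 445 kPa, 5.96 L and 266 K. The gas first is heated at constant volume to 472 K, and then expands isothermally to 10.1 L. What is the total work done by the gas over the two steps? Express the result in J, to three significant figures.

Step 1 (isochoric): W = 0 (constant volume).
After step 1: P = 789.6 kPa (V unchanged).
Step 2 (isothermal): W = P₁V₁ ln(V₂/V₁) = (4706) ln(10.1/5.96) = 2482 J.
W_total = 0 + 2482 = 2482 J.

W_total ≈ 2480 J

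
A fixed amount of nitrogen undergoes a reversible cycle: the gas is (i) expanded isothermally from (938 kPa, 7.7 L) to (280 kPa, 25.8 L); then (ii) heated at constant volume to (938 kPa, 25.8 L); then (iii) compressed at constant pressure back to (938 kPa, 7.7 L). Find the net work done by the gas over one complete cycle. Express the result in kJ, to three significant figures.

W_net ≈ -8.24 kJ

Leg (i): W = PᵢVᵢ ln(V_f/Vᵢ) = (7223) ln(25.8/7.7) = 8733 J.
Leg (ii): W = 0.
Leg (iii): W = PΔV = (938)(7.7 − 25.8) = -16978 J.
W_net = 8733 − 16978 = -8245 J.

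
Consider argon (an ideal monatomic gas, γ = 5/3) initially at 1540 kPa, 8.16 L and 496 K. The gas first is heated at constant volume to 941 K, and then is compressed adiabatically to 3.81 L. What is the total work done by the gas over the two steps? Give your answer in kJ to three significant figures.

Step 1 (isochoric): W = 0 (constant volume).
After step 1: P = 2922 kPa (V unchanged).
Step 2 (adiabatic): W = (P₁V₁ − P₂V₂)/(γ−1) = (23841 − 39612)/0.667 = -23657 J.
W_total = 0 − 23657 = -23657 J.

W_total ≈ -23.7 kJ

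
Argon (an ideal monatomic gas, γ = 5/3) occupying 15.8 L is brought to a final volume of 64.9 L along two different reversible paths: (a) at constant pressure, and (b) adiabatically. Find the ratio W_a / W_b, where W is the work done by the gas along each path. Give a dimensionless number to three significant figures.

Path (a) isobaric: W = P₁(V₂ − V₁) → W_a/(P₁V₁) = 3.108.
Path (b) adiabatic: W = P₁V₁(1 − (V₁/V₂)^(γ−1))/(γ−1) → W_b/(P₁V₁) = 0.9152.
W_a / W_b = 3.108 / 0.9152 = 3.396.

W_a / W_b ≈ 3.40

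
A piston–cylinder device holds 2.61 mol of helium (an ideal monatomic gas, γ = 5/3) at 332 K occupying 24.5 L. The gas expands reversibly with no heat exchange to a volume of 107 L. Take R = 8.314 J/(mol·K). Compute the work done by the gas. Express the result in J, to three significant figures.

Adiabatic: TV^(γ−1) = const with γ = 5/3.
T₂ = T₁ (V₁/V₂)^(γ−1) = 332 × (24.5/107)^0.667 = 332 × 0.3743 = 124.3 K.
W_by = nCᵥ(T₁ − T₂) = (2.61)(12.47)(332 − 124.3) = 6762 J.

W ≈ 6760 J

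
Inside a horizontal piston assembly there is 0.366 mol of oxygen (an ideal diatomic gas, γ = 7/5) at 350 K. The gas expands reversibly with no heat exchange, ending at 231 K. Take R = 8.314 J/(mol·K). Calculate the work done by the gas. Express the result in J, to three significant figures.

W ≈ 905 J

Adiabatic ⇒ Q = 0, so W_by = −ΔU = nCᵥ(T₁ − T₂).
Cᵥ = 5R/2 = 20.79 J/(mol·K).
W = (0.366)(20.79)(350 − 231) = 905.3 J.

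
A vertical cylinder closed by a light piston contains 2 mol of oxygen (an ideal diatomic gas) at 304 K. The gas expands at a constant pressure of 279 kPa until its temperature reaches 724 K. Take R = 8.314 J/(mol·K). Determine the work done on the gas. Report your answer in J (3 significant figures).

Isobaric: W = P ΔV = nR ΔT.
W = (2)(8.314)(724 − 304) = 6984 J.
Work on gas = −W_by = -6984 J.

W ≈ -6980 J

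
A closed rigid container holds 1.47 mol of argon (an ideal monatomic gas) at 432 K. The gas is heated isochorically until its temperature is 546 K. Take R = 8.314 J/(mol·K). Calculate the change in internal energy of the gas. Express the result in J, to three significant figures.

Constant volume ⇒ W = 0, so Q = ΔU = nCᵥΔT with Cᵥ = 3R/2 = 12.47 J/(mol·K).
ΔU = (1.47)(12.47)(546 − 432) = 2090 J.

ΔU ≈ 2090 J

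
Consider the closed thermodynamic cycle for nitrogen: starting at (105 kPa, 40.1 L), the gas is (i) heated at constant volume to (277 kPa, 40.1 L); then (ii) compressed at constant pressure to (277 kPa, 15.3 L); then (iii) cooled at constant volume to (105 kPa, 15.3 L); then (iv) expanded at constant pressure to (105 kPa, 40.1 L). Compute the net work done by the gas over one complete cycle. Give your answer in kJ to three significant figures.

W_net ≈ -4.27 kJ

Constant-volume legs do no work.
W(ii) = (277)(15.3 − 40.1) = -6870 J; W(iv) = (105)(40.1 − 15.3) = 2604 J.
W_net = -6870 + 2604 = -4266 J (the counter-clockwise enclosed area).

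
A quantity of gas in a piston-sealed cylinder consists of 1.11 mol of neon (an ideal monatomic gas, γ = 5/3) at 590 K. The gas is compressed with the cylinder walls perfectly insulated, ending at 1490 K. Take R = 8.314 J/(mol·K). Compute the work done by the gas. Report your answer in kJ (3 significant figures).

Adiabatic ⇒ Q = 0, so W_by = −ΔU = nCᵥ(T₁ − T₂).
Cᵥ = 3R/2 = 12.47 J/(mol·K).
W = (1.11)(12.47)(590 − 1490) = -12459 J.

W ≈ -12.5 kJ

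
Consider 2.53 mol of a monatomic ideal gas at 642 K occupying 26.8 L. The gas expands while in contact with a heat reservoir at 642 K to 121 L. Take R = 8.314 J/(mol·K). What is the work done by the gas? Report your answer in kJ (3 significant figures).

Isothermal: W = nRT ln(V₂/V₁).
W = (2.53)(8.314)(642) × ln(121/26.8)
  = 13504 × 1.507
W_by_gas = 20356 J.

W ≈ 20.4 kJ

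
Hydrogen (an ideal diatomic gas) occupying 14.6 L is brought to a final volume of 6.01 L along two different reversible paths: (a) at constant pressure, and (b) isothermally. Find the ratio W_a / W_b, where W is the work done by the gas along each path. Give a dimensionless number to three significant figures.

Path (a) isobaric: W = P₁(V₂ − V₁) → W_a/(P₁V₁) = -0.5884.
Path (b) isothermal: W = P₁V₁ ln(V₂/V₁) → W_b/(P₁V₁) = -0.8876.
W_a / W_b = -0.5884 / -0.8876 = 0.6629.

W_a / W_b ≈ 0.663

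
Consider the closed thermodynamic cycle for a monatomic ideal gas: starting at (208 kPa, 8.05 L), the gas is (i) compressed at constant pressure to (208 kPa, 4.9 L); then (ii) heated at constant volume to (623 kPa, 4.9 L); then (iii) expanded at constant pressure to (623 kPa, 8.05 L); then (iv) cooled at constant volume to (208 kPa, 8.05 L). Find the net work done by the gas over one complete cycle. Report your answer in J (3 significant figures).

W_net ≈ 1310 J

Constant-volume legs do no work.
W(i) = (208)(4.9 − 8.05) = -655.2 J; W(iii) = (623)(8.05 − 4.9) = 1962 J.
W_net = -655.2 + 1962 = 1307 J (the clockwise enclosed area).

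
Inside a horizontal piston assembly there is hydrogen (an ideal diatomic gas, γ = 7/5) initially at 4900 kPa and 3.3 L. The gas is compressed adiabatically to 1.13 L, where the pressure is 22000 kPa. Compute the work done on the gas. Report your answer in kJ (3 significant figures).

Adiabatic: W = (P₁V₁ − P₂V₂)/(γ − 1) with γ = 7/5.
P₁V₁ = 16170 J, P₂V₂ = 24860 J.
W = (16170 − 24860) / 0.4 = -21725 J.
Work on gas = −W_by = 21725 J.

W ≈ 21.7 kJ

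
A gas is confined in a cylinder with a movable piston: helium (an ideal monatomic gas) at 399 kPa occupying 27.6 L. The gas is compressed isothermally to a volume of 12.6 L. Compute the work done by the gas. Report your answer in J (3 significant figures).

Isothermal: W = nRT ln(V₂/V₁) = P₁V₁ ln(V₂/V₁).
P₁V₁ = (399 kPa)(27.6 L) = 11012 J.
W = 11012 × ln(12.6/27.6) = 11012 × -0.7841
W_by_gas = -8635 J.

W ≈ -8640 J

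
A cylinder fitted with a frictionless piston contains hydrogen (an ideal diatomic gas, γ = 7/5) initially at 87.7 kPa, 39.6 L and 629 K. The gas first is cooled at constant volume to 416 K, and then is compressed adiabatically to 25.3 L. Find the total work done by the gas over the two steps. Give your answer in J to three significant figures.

W_total ≈ -1130 J

Step 1 (isochoric): W = 0 (constant volume).
After step 1: P = 58 kPa (V unchanged).
Step 2 (adiabatic): W = (P₁V₁ − P₂V₂)/(γ−1) = (2297 − 2748)/0.4 = -1127 J.
W_total = 0 − 1127 = -1127 J.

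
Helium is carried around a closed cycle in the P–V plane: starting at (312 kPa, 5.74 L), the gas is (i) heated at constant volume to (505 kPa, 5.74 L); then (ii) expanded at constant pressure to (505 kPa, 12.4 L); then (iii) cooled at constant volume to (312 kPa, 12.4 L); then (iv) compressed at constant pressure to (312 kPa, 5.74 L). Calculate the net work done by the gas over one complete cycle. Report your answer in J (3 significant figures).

Constant-volume legs do no work.
W(ii) = (505)(12.4 − 5.74) = 3363 J; W(iv) = (312)(5.74 − 12.4) = -2078 J.
W_net = 3363 − 2078 = 1285 J (the clockwise enclosed area).

W_net ≈ 1290 J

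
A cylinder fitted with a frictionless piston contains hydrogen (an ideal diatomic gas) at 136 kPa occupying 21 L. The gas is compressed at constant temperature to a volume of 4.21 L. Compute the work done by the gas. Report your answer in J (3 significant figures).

W ≈ -4590 J

Isothermal: W = nRT ln(V₂/V₁) = P₁V₁ ln(V₂/V₁).
P₁V₁ = (136 kPa)(21 L) = 2856 J.
W = 2856 × ln(4.21/21) = 2856 × -1.607
W_by_gas = -4590 J.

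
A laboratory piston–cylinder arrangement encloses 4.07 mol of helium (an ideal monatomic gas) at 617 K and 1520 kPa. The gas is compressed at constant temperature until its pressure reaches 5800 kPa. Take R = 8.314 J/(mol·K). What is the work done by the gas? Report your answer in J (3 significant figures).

W ≈ -28000 J

Isothermal process: W = nRT ln(V₂/V₁) = nRT ln(P₁/P₂).
W = (4.07)(8.314)(617) × ln(1520/5800)
  = 20878 × ln(0.2621) = 20878 × -1.339
W_by_gas = -27959 J.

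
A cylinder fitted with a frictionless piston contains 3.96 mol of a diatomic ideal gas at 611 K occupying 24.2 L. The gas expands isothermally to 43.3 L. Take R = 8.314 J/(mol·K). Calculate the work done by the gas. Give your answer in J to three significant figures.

W ≈ 11700 J

Isothermal: W = nRT ln(V₂/V₁).
W = (3.96)(8.314)(611) × ln(43.3/24.2)
  = 20116 × 0.5818
W_by_gas = 11704 J.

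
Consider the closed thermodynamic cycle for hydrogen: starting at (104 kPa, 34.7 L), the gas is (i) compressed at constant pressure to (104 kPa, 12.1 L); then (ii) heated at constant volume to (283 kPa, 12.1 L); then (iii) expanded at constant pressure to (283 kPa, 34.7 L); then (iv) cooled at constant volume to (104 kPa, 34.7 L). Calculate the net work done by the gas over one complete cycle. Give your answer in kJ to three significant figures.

W_net ≈ 4.05 kJ

Constant-volume legs do no work.
W(i) = (104)(12.1 − 34.7) = -2350 J; W(iii) = (283)(34.7 − 12.1) = 6396 J.
W_net = -2350 + 6396 = 4045 J (the clockwise enclosed area).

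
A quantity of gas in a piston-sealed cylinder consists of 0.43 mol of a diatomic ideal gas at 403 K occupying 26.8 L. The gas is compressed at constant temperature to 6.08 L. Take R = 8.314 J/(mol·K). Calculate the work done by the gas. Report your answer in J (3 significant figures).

Isothermal: W = nRT ln(V₂/V₁).
W = (0.43)(8.314)(403) × ln(6.08/26.8)
  = 1441 × -1.483
W_by_gas = -2137 J.

W ≈ -2140 J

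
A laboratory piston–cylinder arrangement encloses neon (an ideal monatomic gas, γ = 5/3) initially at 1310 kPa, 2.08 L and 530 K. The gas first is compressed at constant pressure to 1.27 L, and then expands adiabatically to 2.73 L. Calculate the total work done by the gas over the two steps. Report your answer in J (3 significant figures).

W_total ≈ -63.8 J

Step 1 (isobaric): W = PΔV = (1310 kPa)(1.27 − 2.08 L) = -1061 J.
After step 1: P = 1310 kPa, V = 1.27 L, T = 323.6 K.
Step 2 (adiabatic): W = (P₁V₁ − P₂V₂)/(γ−1) = (1664 − 998.9)/0.667 = 997.3 J.
W_total = -1061 + 997.3 = -63.83 J.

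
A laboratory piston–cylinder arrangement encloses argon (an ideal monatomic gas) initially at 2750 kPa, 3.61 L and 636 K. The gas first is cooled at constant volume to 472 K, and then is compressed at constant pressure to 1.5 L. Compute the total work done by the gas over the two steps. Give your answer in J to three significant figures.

Step 1 (isochoric): W = 0 (constant volume).
After step 1: P = 2041 kPa (V unchanged).
Step 2 (isobaric): W = PΔV = (2041 kPa)(1.5 − 3.61 L) = -4306 J.
W_total = 0 − 4306 = -4306 J.

W_total ≈ -4310 J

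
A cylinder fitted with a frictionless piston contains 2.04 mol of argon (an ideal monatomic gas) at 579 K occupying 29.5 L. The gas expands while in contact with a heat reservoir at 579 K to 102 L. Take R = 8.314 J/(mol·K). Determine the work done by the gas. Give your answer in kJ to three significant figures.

Isothermal: W = nRT ln(V₂/V₁).
W = (2.04)(8.314)(579) × ln(102/29.5)
  = 9820 × 1.241
W_by_gas = 12183 J.

W ≈ 12.2 kJ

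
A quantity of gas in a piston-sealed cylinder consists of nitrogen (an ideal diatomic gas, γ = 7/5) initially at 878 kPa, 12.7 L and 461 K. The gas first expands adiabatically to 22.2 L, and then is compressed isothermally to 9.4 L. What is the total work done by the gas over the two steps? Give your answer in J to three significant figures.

W_total ≈ -2080 J

Step 1 (adiabatic): W = (P₁V₁ − P₂V₂)/(γ−1) = (11151 − 8918)/0.4 = 5581 J.
After step 1: P = 401.7 kPa, V = 22.2 L, T = 368.7 K.
Step 2 (isothermal): W = P₁V₁ ln(V₂/V₁) = (8918) ln(9.4/22.2) = -7664 J.
W_total = 5581 − 7664 = -2083 J.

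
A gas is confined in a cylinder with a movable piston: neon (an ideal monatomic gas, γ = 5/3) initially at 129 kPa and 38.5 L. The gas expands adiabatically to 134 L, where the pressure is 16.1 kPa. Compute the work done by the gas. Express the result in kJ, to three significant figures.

W ≈ 4.21 kJ

Adiabatic: W = (P₁V₁ − P₂V₂)/(γ − 1) with γ = 5/3.
P₁V₁ = 4966 J, P₂V₂ = 2157 J.
W = (4966 − 2157) / 0.6667 = 4214 J.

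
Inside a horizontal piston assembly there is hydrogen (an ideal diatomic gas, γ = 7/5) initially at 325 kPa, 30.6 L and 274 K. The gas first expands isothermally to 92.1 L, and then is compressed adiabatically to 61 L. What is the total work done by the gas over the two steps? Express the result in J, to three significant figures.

W_total ≈ 6500 J

Step 1 (isothermal): W = P₁V₁ ln(V₂/V₁) = (9945) ln(92.1/30.6) = 10958 J.
After step 1: P = 108 kPa, V = 92.1 L, T = 274 K.
Step 2 (adiabatic): W = (P₁V₁ − P₂V₂)/(γ−1) = (9945 − 11727)/0.4 = -4454 J.
W_total = 10958 − 4454 = 6504 J.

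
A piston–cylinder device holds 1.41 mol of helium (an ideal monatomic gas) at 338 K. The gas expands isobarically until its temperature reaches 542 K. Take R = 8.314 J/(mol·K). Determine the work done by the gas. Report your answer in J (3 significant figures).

W ≈ 2390 J

Isobaric: W = P ΔV = nR ΔT.
W = (1.41)(8.314)(542 − 338) = 2391 J.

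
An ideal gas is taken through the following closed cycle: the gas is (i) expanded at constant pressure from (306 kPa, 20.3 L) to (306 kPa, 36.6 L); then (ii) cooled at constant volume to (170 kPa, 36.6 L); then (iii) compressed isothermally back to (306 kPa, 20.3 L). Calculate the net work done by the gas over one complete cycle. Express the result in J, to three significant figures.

Leg (i): W = PΔV = (306)(36.6 − 20.3) = 4988 J.
Leg (ii): W = 0.
Leg (iii): W = PᵢVᵢ ln(V_f/Vᵢ) = (6222) ln(20.3/36.6) = -3667 J.
W_net = 4988 − 3667 = 1320 J.

W_net ≈ 1320 J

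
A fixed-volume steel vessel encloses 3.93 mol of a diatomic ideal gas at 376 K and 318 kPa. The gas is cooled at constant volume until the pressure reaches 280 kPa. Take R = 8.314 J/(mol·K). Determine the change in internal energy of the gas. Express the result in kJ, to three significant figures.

Constant volume ⇒ W = 0, so Q = ΔU = nCᵥΔT with Cᵥ = 5R/2 = 20.79 J/(mol·K).
At constant V, T₂/T₁ = P₂/P₁ ⇒ ΔT = T₁(P₂/P₁ − 1) = 376·(280/318 − 1) = -44.93 K.
ΔU = (3.93)(20.79)(-44.93) = -3670 J.

ΔU ≈ -3.67 kJ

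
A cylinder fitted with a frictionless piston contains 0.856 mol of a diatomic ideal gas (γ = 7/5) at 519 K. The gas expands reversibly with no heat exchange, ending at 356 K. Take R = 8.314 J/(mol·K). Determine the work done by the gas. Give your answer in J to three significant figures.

W ≈ 2900 J

Adiabatic ⇒ Q = 0, so W_by = −ΔU = nCᵥ(T₁ − T₂).
Cᵥ = 5R/2 = 20.79 J/(mol·K).
W = (0.856)(20.79)(519 − 356) = 2900 J.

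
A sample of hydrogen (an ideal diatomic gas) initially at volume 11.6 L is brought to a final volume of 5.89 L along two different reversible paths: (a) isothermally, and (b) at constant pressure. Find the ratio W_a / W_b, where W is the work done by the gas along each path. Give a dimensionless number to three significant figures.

W_a / W_b ≈ 1.38

Path (a) isothermal: W = P₁V₁ ln(V₂/V₁) → W_a/(P₁V₁) = -0.6777.
Path (b) isobaric: W = P₁(V₂ − V₁) → W_b/(P₁V₁) = -0.4922.
W_a / W_b = -0.6777 / -0.4922 = 1.377.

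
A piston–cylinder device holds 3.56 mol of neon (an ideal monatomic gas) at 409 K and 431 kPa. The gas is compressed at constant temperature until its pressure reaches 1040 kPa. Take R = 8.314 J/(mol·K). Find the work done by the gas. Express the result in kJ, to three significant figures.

Isothermal process: W = nRT ln(V₂/V₁) = nRT ln(P₁/P₂).
W = (3.56)(8.314)(409) × ln(431/1040)
  = 12106 × ln(0.4144) = 12106 × -0.8809
W_by_gas = -10663 J.

W ≈ -10.7 kJ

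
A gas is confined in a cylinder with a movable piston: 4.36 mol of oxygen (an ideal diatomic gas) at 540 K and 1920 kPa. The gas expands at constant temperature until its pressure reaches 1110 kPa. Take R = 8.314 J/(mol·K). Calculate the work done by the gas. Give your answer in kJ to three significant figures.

Isothermal process: W = nRT ln(V₂/V₁) = nRT ln(P₁/P₂).
W = (4.36)(8.314)(540) × ln(1920/1110)
  = 19574 × ln(1.73) = 19574 × 0.548
W_by_gas = 10726 J.

W ≈ 10.7 kJ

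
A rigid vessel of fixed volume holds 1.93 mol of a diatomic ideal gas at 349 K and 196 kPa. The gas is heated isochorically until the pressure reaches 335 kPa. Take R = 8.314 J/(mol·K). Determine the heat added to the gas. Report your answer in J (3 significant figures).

Q ≈ 9930 J

Constant volume ⇒ W = 0, so Q = ΔU = nCᵥΔT with Cᵥ = 5R/2 = 20.79 J/(mol·K).
At constant V, T₂/T₁ = P₂/P₁ ⇒ ΔT = T₁(P₂/P₁ − 1) = 349·(335/196 − 1) = 247.5 K.
ΔU = (1.93)(20.79)(247.5) = 9929 J.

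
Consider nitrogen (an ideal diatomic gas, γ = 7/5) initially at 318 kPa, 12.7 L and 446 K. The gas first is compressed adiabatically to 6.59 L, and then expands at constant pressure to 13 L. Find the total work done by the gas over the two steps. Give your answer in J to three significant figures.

W_total ≈ 2080 J

Step 1 (adiabatic): W = (P₁V₁ − P₂V₂)/(γ−1) = (4039 − 5250)/0.4 = -3030 J.
After step 1: P = 796.7 kPa, V = 6.59 L, T = 579.8 K.
Step 2 (isobaric): W = PΔV = (796.7 kPa)(13 − 6.59 L) = 5107 J.
W_total = -3030 + 5107 = 2077 J.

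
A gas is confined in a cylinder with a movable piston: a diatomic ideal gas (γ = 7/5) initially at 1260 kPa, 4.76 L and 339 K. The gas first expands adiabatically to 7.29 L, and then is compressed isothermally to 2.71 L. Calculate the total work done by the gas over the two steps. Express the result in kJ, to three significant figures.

W_total ≈ -2.65 kJ

Step 1 (adiabatic): W = (P₁V₁ − P₂V₂)/(γ−1) = (5998 − 5057)/0.4 = 2350 J.
After step 1: P = 693.7 kPa, V = 7.29 L, T = 285.9 K.
Step 2 (isothermal): W = P₁V₁ ln(V₂/V₁) = (5057) ln(2.71/7.29) = -5005 J.
W_total = 2350 − 5005 = -2654 J.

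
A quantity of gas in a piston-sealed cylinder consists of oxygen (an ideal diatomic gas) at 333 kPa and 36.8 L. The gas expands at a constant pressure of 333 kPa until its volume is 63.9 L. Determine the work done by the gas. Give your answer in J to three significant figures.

W ≈ 9020 J

Isobaric: W = P ΔV.
W = (333 kPa)(63.9 − 36.8 L) = (333)(27.1) = 9024 J.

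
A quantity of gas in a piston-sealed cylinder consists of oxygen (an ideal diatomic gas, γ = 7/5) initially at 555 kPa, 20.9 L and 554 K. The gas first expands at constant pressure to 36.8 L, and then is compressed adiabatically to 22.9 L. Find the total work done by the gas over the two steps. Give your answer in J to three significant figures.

W_total ≈ -1840 J

Step 1 (isobaric): W = PΔV = (555 kPa)(36.8 − 20.9 L) = 8824 J.
After step 1: P = 555 kPa, V = 36.8 L, T = 975.5 K.
Step 2 (adiabatic): W = (P₁V₁ − P₂V₂)/(γ−1) = (20424 − 24691)/0.4 = -10669 J.
W_total = 8824 − 10669 = -1844 J.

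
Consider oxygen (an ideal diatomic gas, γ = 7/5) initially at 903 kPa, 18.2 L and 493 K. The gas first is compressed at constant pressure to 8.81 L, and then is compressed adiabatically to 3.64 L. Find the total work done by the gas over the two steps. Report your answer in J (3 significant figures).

W_total ≈ -16900 J

Step 1 (isobaric): W = PΔV = (903 kPa)(8.81 − 18.2 L) = -8479 J.
After step 1: P = 903 kPa, V = 8.81 L, T = 238.6 K.
Step 2 (adiabatic): W = (P₁V₁ − P₂V₂)/(γ−1) = (7955 − 11330)/0.4 = -8435 J.
W_total = -8479 − 8435 = -16915 J.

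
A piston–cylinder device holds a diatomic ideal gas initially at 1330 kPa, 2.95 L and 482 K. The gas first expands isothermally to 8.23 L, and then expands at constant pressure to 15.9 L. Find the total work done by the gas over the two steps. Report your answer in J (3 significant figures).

W_total ≈ 7680 J

Step 1 (isothermal): W = P₁V₁ ln(V₂/V₁) = (3924) ln(8.23/2.95) = 4025 J.
After step 1: P = 476.7 kPa, V = 8.23 L, T = 482 K.
Step 2 (isobaric): W = PΔV = (476.7 kPa)(15.9 − 8.23 L) = 3657 J.
W_total = 4025 + 3657 = 7682 J.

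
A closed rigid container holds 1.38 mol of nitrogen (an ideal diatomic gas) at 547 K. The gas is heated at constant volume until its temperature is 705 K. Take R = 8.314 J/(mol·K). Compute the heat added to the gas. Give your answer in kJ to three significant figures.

Constant volume ⇒ W = 0, so Q = ΔU = nCᵥΔT with Cᵥ = 5R/2 = 20.79 J/(mol·K).
ΔU = (1.38)(20.79)(705 − 547) = 4532 J.

Q ≈ 4.53 kJ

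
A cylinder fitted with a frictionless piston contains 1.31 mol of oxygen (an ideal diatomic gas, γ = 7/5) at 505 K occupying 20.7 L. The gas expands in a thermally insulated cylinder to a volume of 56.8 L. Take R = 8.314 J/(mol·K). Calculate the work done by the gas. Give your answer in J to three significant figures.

W ≈ 4570 J

Adiabatic: TV^(γ−1) = const with γ = 7/5.
T₂ = T₁ (V₁/V₂)^(γ−1) = 505 × (20.7/56.8)^0.4 = 505 × 0.6678 = 337.2 K.
W_by = nCᵥ(T₁ − T₂) = (1.31)(20.79)(505 − 337.2) = 4568 J.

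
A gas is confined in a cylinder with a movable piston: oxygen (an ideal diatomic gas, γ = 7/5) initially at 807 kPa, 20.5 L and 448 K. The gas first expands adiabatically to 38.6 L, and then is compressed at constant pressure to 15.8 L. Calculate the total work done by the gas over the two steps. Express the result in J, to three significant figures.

W_total ≈ 1660 J

Step 1 (adiabatic): W = (P₁V₁ − P₂V₂)/(γ−1) = (16544 − 12844)/0.4 = 9249 J.
After step 1: P = 332.7 kPa, V = 38.6 L, T = 347.8 K.
Step 2 (isobaric): W = PΔV = (332.7 kPa)(15.8 − 38.6 L) = -7587 J.
W_total = 9249 − 7587 = 1663 J.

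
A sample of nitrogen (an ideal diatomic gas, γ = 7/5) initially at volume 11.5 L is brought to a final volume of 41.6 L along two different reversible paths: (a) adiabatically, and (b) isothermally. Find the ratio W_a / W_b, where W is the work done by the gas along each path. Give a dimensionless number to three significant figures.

Path (a) adiabatic: W = P₁V₁(1 − (V₁/V₂)^(γ−1))/(γ−1) → W_a/(P₁V₁) = 1.005.
Path (b) isothermal: W = P₁V₁ ln(V₂/V₁) → W_b/(P₁V₁) = 1.286.
W_a / W_b = 1.005 / 1.286 = 0.7818.

W_a / W_b ≈ 0.782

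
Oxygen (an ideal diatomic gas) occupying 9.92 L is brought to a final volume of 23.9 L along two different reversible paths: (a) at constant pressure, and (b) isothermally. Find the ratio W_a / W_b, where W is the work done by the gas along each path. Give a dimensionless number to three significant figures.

W_a / W_b ≈ 1.60

Path (a) isobaric: W = P₁(V₂ − V₁) → W_a/(P₁V₁) = 1.409.
Path (b) isothermal: W = P₁V₁ ln(V₂/V₁) → W_b/(P₁V₁) = 0.8793.
W_a / W_b = 1.409 / 0.8793 = 1.603.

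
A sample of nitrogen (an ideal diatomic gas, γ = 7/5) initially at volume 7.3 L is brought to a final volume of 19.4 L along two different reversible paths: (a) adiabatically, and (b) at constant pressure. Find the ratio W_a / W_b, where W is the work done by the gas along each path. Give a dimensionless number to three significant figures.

Path (a) adiabatic: W = P₁V₁(1 − (V₁/V₂)^(γ−1))/(γ−1) → W_a/(P₁V₁) = 0.809.
Path (b) isobaric: W = P₁(V₂ − V₁) → W_b/(P₁V₁) = 1.658.
W_a / W_b = 0.809 / 1.658 = 0.4881.

W_a / W_b ≈ 0.488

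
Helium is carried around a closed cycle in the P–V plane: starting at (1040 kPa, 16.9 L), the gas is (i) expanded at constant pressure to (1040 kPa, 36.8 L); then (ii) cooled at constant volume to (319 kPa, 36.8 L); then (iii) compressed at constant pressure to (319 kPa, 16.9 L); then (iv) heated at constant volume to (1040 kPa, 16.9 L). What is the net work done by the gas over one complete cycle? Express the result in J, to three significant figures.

Constant-volume legs do no work.
W(i) = (1040)(36.8 − 16.9) = 20696 J; W(iii) = (319)(16.9 − 36.8) = -6348 J.
W_net = 20696 − 6348 = 14348 J (the clockwise enclosed area).

W_net ≈ 14300 J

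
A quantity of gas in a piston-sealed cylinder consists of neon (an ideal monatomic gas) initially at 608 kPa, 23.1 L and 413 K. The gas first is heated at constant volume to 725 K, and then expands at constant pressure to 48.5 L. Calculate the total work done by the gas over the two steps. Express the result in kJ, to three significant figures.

Step 1 (isochoric): W = 0 (constant volume).
After step 1: P = 1067 kPa (V unchanged).
Step 2 (isobaric): W = PΔV = (1067 kPa)(48.5 − 23.1 L) = 27110 J.
W_total = 0 + 27110 = 27110 J.

W_total ≈ 27.1 kJ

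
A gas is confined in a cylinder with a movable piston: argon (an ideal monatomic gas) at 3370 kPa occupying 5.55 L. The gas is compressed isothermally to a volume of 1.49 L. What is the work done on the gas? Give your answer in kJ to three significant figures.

W ≈ 24.6 kJ

Isothermal: W = nRT ln(V₂/V₁) = P₁V₁ ln(V₂/V₁).
P₁V₁ = (3370 kPa)(5.55 L) = 18704 J.
W = 18704 × ln(1.49/5.55) = 18704 × -1.315
W_by_gas = -24596 J; work on gas = −W_by = 24596 J.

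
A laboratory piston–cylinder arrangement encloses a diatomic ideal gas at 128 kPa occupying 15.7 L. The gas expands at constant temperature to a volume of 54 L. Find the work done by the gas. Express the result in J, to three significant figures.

W ≈ 2480 J

Isothermal: W = nRT ln(V₂/V₁) = P₁V₁ ln(V₂/V₁).
P₁V₁ = (128 kPa)(15.7 L) = 2010 J.
W = 2010 × ln(54/15.7) = 2010 × 1.235
W_by_gas = 2483 J.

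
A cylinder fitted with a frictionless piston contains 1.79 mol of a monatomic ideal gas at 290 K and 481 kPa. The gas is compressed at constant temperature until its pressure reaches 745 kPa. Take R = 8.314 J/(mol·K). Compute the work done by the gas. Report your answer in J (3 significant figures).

Isothermal process: W = nRT ln(V₂/V₁) = nRT ln(P₁/P₂).
W = (1.79)(8.314)(290) × ln(481/745)
  = 4316 × ln(0.6456) = 4316 × -0.4375
W_by_gas = -1888 J.

W ≈ -1890 J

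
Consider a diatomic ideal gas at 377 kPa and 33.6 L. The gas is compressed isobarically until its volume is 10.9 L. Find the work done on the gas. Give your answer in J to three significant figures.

W ≈ 8560 J

Isobaric: W = P ΔV.
W = (377 kPa)(10.9 − 33.6 L) = (377)(-22.7) = -8558 J.
Work on gas = −W_by = 8558 J.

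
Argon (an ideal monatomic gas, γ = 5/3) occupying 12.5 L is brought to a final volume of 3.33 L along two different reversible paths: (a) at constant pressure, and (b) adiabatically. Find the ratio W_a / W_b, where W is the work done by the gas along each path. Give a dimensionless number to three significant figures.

Path (a) isobaric: W = P₁(V₂ − V₁) → W_a/(P₁V₁) = -0.7336.
Path (b) adiabatic: W = P₁V₁(1 − (V₁/V₂)^(γ−1))/(γ−1) → W_b/(P₁V₁) = -2.123.
W_a / W_b = -0.7336 / -2.123 = 0.3455.

W_a / W_b ≈ 0.346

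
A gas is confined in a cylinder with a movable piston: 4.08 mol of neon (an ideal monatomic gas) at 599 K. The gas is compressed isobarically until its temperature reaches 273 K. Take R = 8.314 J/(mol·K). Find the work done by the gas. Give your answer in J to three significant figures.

Isobaric: W = P ΔV = nR ΔT.
W = (4.08)(8.314)(273 − 599) = -11058 J.

W ≈ -11100 J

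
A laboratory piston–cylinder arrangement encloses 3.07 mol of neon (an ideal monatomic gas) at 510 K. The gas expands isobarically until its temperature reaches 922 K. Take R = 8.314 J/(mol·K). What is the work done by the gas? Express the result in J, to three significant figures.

Isobaric: W = P ΔV = nR ΔT.
W = (3.07)(8.314)(922 − 510) = 10516 J.

W ≈ 10500 J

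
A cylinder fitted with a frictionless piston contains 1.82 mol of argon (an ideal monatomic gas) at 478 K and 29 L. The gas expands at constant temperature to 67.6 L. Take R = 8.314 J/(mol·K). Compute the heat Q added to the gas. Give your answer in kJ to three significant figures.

Q ≈ 6.12 kJ

Isothermal ⇒ ΔU = 0, so Q = W = nRT ln(V₂/V₁).
Q = (1.82)(8.314)(478) ln(67.6/29) = 7233 × 0.8463 = 6121 J.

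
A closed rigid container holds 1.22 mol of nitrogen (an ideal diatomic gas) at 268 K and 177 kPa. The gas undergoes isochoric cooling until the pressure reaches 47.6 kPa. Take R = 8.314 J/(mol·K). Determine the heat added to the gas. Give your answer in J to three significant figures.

Q ≈ -4970 J

Constant volume ⇒ W = 0, so Q = ΔU = nCᵥΔT with Cᵥ = 5R/2 = 20.79 J/(mol·K).
At constant V, T₂/T₁ = P₂/P₁ ⇒ ΔT = T₁(P₂/P₁ − 1) = 268·(47.6/177 − 1) = -195.9 K.
ΔU = (1.22)(20.79)(-195.9) = -4968 J.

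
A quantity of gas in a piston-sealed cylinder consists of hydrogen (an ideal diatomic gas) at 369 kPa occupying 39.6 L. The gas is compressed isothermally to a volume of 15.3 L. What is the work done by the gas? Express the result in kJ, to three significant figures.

Isothermal: W = nRT ln(V₂/V₁) = P₁V₁ ln(V₂/V₁).
P₁V₁ = (369 kPa)(39.6 L) = 14612 J.
W = 14612 × ln(15.3/39.6) = 14612 × -0.951
W_by_gas = -13896 J.

W ≈ -13.9 kJ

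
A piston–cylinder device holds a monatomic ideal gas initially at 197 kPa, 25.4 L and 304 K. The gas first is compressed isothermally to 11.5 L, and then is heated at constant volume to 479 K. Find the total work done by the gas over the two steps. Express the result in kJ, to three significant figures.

Step 1 (isothermal): W = P₁V₁ ln(V₂/V₁) = (5004) ln(11.5/25.4) = -3965 J.
Step 2 (isochoric): W = 0 (constant volume).
W_total = -3965 + 0 = -3965 J.

W_total ≈ -3.97 kJ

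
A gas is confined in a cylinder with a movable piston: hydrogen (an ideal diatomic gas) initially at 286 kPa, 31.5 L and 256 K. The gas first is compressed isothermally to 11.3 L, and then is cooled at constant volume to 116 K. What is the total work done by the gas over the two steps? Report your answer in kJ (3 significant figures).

Step 1 (isothermal): W = P₁V₁ ln(V₂/V₁) = (9009) ln(11.3/31.5) = -9236 J.
Step 2 (isochoric): W = 0 (constant volume).
W_total = -9236 + 0 = -9236 J.

W_total ≈ -9.24 kJ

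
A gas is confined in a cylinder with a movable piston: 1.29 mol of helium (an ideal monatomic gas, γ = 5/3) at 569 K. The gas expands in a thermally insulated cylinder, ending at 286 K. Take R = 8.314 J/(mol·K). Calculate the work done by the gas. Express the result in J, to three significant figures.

Adiabatic ⇒ Q = 0, so W_by = −ΔU = nCᵥ(T₁ − T₂).
Cᵥ = 3R/2 = 12.47 J/(mol·K).
W = (1.29)(12.47)(569 − 286) = 4553 J.

W ≈ 4550 J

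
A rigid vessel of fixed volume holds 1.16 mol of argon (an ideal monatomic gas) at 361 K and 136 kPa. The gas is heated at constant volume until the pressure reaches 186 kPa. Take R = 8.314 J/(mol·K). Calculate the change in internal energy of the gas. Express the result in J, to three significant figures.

ΔU ≈ 1920 J

Constant volume ⇒ W = 0, so Q = ΔU = nCᵥΔT with Cᵥ = 3R/2 = 12.47 J/(mol·K).
At constant V, T₂/T₁ = P₂/P₁ ⇒ ΔT = T₁(P₂/P₁ − 1) = 361·(186/136 − 1) = 132.7 K.
ΔU = (1.16)(12.47)(132.7) = 1920 J.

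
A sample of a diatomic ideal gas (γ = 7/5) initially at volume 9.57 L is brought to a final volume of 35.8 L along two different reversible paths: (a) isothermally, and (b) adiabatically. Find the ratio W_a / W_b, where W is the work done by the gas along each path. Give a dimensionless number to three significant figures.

Path (a) isothermal: W = P₁V₁ ln(V₂/V₁) → W_a/(P₁V₁) = 1.319.
Path (b) adiabatic: W = P₁V₁(1 − (V₁/V₂)^(γ−1))/(γ−1) → W_b/(P₁V₁) = 1.025.
W_a / W_b = 1.319 / 1.025 = 1.287.

W_a / W_b ≈ 1.29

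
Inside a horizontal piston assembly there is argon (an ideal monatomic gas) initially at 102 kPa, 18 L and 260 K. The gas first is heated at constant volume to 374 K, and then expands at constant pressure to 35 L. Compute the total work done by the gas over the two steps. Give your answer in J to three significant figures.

W_total ≈ 2490 J

Step 1 (isochoric): W = 0 (constant volume).
After step 1: P = 146.7 kPa (V unchanged).
Step 2 (isobaric): W = PΔV = (146.7 kPa)(35 − 18 L) = 2494 J.
W_total = 0 + 2494 = 2494 J.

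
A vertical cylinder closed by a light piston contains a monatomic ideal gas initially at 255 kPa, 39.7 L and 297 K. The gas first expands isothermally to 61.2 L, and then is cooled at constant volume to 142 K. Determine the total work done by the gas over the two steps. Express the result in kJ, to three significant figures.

Step 1 (isothermal): W = P₁V₁ ln(V₂/V₁) = (10124) ln(61.2/39.7) = 4381 J.
Step 2 (isochoric): W = 0 (constant volume).
W_total = 4381 + 0 = 4381 J.

W_total ≈ 4.38 kJ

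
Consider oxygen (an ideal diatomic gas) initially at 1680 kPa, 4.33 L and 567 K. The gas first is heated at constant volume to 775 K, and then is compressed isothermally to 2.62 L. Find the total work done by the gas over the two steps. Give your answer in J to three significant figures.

Step 1 (isochoric): W = 0 (constant volume).
After step 1: P = 2296 kPa (V unchanged).
Step 2 (isothermal): W = P₁V₁ ln(V₂/V₁) = (9943) ln(2.62/4.33) = -4995 J.
W_total = 0 − 4995 = -4995 J.

W_total ≈ -5000 J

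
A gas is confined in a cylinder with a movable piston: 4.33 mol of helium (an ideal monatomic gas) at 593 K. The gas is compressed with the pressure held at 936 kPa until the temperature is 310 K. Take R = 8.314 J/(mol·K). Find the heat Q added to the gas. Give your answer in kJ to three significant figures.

Isobaric: W = nRΔT = (4.33)(8.314)(-283) = -10188 J.
ΔU = nCᵥΔT with Cᵥ = 3R/2: ΔU = (4.33)(12.47)(-283) = -15282 J.
Q = ΔU + W = -15282 − 10188 = -25470 J.

Q ≈ -25.5 kJ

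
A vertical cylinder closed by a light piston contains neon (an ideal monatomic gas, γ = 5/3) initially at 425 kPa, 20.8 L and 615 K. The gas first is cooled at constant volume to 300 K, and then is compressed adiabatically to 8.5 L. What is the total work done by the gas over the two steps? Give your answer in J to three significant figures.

W_total ≈ -5280 J

Step 1 (isochoric): W = 0 (constant volume).
After step 1: P = 207.3 kPa (V unchanged).
Step 2 (adiabatic): W = (P₁V₁ − P₂V₂)/(γ−1) = (4312 − 7831)/0.667 = -5278 J.
W_total = 0 − 5278 = -5278 J.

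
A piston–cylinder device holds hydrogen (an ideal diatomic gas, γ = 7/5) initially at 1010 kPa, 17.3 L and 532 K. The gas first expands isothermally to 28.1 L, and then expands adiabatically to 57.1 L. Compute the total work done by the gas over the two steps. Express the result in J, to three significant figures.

W_total ≈ 19300 J

Step 1 (isothermal): W = P₁V₁ ln(V₂/V₁) = (17473) ln(28.1/17.3) = 8476 J.
After step 1: P = 621.8 kPa, V = 28.1 L, T = 532 K.
Step 2 (adiabatic): W = (P₁V₁ − P₂V₂)/(γ−1) = (17473 − 13158)/0.4 = 10787 J.
W_total = 8476 + 10787 = 19263 J.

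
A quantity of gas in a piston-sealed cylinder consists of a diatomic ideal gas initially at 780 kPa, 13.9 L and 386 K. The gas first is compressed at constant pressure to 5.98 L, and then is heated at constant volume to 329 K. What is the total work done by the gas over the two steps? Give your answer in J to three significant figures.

Step 1 (isobaric): W = PΔV = (780 kPa)(5.98 − 13.9 L) = -6178 J.
Step 2 (isochoric): W = 0 (constant volume).
W_total = -6178 + 0 = -6178 J.

W_total ≈ -6180 J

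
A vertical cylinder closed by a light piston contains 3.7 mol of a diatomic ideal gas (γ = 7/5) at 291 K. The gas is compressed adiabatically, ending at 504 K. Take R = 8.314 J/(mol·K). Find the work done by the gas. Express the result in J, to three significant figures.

Adiabatic ⇒ Q = 0, so W_by = −ΔU = nCᵥ(T₁ − T₂).
Cᵥ = 5R/2 = 20.79 J/(mol·K).
W = (3.7)(20.79)(291 − 504) = -16381 J.

W ≈ -16400 J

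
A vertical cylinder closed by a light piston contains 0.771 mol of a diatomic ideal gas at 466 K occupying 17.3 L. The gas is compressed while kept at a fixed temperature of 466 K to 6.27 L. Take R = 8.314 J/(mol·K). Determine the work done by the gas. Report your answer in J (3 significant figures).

Isothermal: W = nRT ln(V₂/V₁).
W = (0.771)(8.314)(466) × ln(6.27/17.3)
  = 2987 × -1.015
W_by_gas = -3032 J.

W ≈ -3030 J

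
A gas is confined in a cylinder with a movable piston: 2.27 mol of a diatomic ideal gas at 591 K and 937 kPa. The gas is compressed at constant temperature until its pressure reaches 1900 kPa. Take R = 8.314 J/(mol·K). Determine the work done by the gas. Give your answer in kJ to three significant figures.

Isothermal process: W = nRT ln(V₂/V₁) = nRT ln(P₁/P₂).
W = (2.27)(8.314)(591) × ln(937/1900)
  = 11154 × ln(0.4932) = 11154 × -0.7069
W_by_gas = -7885 J.

W ≈ -7.88 kJ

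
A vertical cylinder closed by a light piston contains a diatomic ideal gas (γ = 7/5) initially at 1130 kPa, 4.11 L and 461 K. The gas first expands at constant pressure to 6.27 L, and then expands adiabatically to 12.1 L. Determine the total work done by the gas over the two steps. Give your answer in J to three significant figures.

Step 1 (isobaric): W = PΔV = (1130 kPa)(6.27 − 4.11 L) = 2441 J.
After step 1: P = 1130 kPa, V = 6.27 L, T = 703.3 K.
Step 2 (adiabatic): W = (P₁V₁ − P₂V₂)/(γ−1) = (7085 − 5447)/0.4 = 4096 J.
W_total = 2441 + 4096 = 6537 J.

W_total ≈ 6540 J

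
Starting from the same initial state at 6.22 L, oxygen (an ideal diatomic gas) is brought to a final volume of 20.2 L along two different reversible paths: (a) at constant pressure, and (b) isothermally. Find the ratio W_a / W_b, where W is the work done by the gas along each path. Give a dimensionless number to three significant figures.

W_a / W_b ≈ 1.91

Path (a) isobaric: W = P₁(V₂ − V₁) → W_a/(P₁V₁) = 2.248.
Path (b) isothermal: W = P₁V₁ ln(V₂/V₁) → W_b/(P₁V₁) = 1.178.
W_a / W_b = 2.248 / 1.178 = 1.908.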